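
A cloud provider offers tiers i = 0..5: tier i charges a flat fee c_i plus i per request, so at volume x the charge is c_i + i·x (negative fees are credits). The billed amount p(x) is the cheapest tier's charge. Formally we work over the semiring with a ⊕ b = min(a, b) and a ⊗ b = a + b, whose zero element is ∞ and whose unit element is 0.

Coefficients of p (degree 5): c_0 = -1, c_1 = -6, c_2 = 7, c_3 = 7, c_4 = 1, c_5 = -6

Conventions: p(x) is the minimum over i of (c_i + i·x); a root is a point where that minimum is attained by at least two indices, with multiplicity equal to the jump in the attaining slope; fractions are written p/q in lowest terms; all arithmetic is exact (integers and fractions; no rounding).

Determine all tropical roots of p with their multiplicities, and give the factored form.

hull edge (i=0, c=-1) to (i=1, c=-6): slope -5, span 1
hull edge (i=1, c=-6) to (i=5, c=-6): slope 0, span 4
Factored form: p(x) = -6 ⊗ (x ⊕ 0) ⊗ (x ⊕ 0) ⊗ (x ⊕ 0) ⊗ (x ⊕ 0) ⊗ (x ⊕ 5)
Answer: roots = 0 (mult 4), 5 (mult 1)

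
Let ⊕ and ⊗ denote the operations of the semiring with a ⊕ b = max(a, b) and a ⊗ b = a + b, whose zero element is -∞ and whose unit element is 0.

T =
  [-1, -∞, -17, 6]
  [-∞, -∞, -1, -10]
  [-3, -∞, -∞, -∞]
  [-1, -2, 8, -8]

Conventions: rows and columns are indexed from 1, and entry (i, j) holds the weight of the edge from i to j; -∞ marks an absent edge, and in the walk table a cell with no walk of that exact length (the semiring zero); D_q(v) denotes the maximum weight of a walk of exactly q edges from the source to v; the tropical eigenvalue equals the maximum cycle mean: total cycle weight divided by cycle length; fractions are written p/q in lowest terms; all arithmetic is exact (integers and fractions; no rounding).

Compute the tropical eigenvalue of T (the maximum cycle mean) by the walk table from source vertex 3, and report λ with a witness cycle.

q=0: [-∞, -∞, 0, -∞]
q=1: [-3, -∞, -∞, -∞]
q=2: [-4, -∞, -20, 3]
q=3: [2, 1, 11, 2]
q=4: [8, 0, 10, 8]
Optimal cycle mean attained by: cycle 1->4->3->1, total 6 + 8 + (-3), length 3.
Answer: λ = 11/3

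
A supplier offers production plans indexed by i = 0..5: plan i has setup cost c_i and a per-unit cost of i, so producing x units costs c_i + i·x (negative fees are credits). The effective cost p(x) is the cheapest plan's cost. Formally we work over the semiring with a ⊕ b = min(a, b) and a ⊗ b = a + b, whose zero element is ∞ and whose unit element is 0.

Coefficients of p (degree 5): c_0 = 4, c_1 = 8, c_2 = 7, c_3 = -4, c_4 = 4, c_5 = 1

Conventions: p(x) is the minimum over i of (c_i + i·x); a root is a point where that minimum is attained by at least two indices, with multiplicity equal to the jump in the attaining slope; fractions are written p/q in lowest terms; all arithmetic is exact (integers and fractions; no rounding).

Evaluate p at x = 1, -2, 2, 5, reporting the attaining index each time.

p(1) = min(4+0·1=4, 8+1·1=9, 7+2·1=9, -4+3·1=-1, 4+4·1=8, 1+5·1=6) = -1 (attained by i=3)
p(-2) = min(4+0·(-2)=4, 8+1·(-2)=6, 7+2·(-2)=3, -4+3·(-2)=-10, 4+4·(-2)=-4, 1+5·(-2)=-9) = -10 (attained by i=3)
p(2) = min(4+0·2=4, 8+1·2=10, 7+2·2=11, -4+3·2=2, 4+4·2=12, 1+5·2=11) = 2 (attained by i=3)
p(5) = min(4+0·5=4, 8+1·5=13, 7+2·5=17, -4+3·5=11, 4+4·5=24, 1+5·5=26) = 4 (attained by i=0)
Answer: p(1) = -1; p(-2) = -10; p(2) = 2; p(5) = 4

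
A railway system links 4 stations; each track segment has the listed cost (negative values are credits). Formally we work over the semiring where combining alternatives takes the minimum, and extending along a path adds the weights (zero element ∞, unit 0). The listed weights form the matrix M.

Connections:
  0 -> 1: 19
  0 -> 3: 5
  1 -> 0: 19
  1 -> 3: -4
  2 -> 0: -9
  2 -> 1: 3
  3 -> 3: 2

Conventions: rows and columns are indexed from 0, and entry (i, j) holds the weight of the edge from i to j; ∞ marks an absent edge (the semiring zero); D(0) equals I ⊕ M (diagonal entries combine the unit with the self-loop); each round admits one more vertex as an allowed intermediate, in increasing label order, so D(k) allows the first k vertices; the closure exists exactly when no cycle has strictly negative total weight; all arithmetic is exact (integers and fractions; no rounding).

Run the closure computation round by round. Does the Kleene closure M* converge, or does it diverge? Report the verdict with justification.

D(0):
  [0, 19, ∞, 5]
  [19, 0, ∞, -4]
  [-9, 3, 0, ∞]
  [∞, ∞, ∞, 0]
D(1):
  [0, 19, ∞, 5]
  [19, 0, ∞, -4]
  [-9, 3, 0, -4]
  [∞, ∞, ∞, 0]
D(2):
  [0, 19, ∞, 5]
  [19, 0, ∞, -4]
  [-9, 3, 0, -4]
  [∞, ∞, ∞, 0]
D(3):
  [0, 19, ∞, 5]
  [19, 0, ∞, -4]
  [-9, 3, 0, -4]
  [∞, ∞, ∞, 0]
D(4):
  [0, 19, ∞, 5]
  [19, 0, ∞, -4]
  [-9, 3, 0, -4]
  [∞, ∞, ∞, 0]
Key observation: every diagonal entry stays at the unit through all rounds, so no improving cycle exists.
Answer: CONVERGES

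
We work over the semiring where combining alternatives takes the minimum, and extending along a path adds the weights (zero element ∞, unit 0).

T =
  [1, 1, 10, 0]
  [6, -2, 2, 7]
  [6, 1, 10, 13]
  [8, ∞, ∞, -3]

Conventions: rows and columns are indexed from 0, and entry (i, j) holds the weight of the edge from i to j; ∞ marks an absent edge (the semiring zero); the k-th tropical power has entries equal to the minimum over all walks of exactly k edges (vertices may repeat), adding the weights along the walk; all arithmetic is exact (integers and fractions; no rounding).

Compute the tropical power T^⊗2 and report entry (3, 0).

T^⊗2:
  [2, -1, 3, -3]
  [4, -4, 0, 4]
  [7, -1, 3, 6]
  [5, 9, 18, -6]
Key observation: the optimum is the walk 3->3->0, with weight (-3) + 8 = 5.
Optimal value attained by: walk 3->3->0.
Answer: (T^⊗2)[3][0] = 5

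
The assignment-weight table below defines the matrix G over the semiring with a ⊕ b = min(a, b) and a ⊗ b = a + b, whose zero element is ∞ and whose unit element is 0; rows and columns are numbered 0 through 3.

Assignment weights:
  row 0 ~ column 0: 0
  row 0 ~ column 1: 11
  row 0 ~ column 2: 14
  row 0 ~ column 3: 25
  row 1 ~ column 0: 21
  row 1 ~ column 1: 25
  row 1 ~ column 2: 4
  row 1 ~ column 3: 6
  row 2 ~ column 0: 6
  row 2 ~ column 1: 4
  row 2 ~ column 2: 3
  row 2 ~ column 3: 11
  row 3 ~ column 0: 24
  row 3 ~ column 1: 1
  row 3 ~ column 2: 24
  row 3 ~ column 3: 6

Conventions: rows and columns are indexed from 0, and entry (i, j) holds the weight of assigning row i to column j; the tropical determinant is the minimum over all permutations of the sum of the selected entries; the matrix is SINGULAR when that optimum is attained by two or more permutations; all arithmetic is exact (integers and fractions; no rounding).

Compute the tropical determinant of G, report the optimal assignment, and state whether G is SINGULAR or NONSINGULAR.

σ = (0, 1, 2, 3): 0 + 25 + 3 + 6 = 34
σ = (0, 1, 3, 2): 0 + 25 + 11 + 24 = 60
σ = (0, 2, 1, 3): 0 + 4 + 4 + 6 = 14
σ = (0, 2, 3, 1): 0 + 4 + 11 + 1 = 16
σ = (0, 3, 1, 2): 0 + 6 + 4 + 24 = 34
σ = (0, 3, 2, 1): 0 + 6 + 3 + 1 = 10
σ = (1, 0, 2, 3): 11 + 21 + 3 + 6 = 41
σ = (1, 0, 3, 2): 11 + 21 + 11 + 24 = 67
σ = (1, 2, 0, 3): 11 + 4 + 6 + 6 = 27
σ = (1, 2, 3, 0): 11 + 4 + 11 + 24 = 50
σ = (1, 3, 0, 2): 11 + 6 + 6 + 24 = 47
σ = (1, 3, 2, 0): 11 + 6 + 3 + 24 = 44
σ = (2, 0, 1, 3): 14 + 21 + 4 + 6 = 45
σ = (2, 0, 3, 1): 14 + 21 + 11 + 1 = 47
σ = (2, 1, 0, 3): 14 + 25 + 6 + 6 = 51
σ = (2, 1, 3, 0): 14 + 25 + 11 + 24 = 74
σ = (2, 3, 0, 1): 14 + 6 + 6 + 1 = 27
σ = (2, 3, 1, 0): 14 + 6 + 4 + 24 = 48
σ = (3, 0, 1, 2): 25 + 21 + 4 + 24 = 74
σ = (3, 0, 2, 1): 25 + 21 + 3 + 1 = 50
σ = (3, 1, 0, 2): 25 + 25 + 6 + 24 = 80
σ = (3, 1, 2, 0): 25 + 25 + 3 + 24 = 77
σ = (3, 2, 0, 1): 25 + 4 + 6 + 1 = 36
σ = (3, 2, 1, 0): 25 + 4 + 4 + 24 = 57
Optimal value attained by: σ = (0, 3, 2, 1).
Answer: det⊕(G) = 10; verdict: NONSINGULAR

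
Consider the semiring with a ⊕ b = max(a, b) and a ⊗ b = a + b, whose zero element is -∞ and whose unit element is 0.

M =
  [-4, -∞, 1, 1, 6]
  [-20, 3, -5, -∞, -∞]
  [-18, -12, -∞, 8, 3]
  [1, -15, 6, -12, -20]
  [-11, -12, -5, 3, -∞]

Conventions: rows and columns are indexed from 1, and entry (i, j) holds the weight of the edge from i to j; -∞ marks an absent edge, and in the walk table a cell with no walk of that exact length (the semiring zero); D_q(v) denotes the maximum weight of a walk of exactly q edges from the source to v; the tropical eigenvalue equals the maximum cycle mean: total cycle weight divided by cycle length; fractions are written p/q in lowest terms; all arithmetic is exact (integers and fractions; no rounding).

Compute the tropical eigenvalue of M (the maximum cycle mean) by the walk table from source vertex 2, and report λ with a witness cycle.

q=0: [-∞, 0, -∞, -∞, -∞]
q=1: [-20, 3, -5, -∞, -∞]
q=2: [-17, 6, -2, 3, -2]
q=3: [4, 9, 9, 6, 1]
q=4: [7, 12, 12, 17, 12]
q=5: [18, 15, 23, 20, 15]
Optimal cycle mean attained by: cycle 3->4->3, total 8 + 6, length 2.
Answer: λ = 7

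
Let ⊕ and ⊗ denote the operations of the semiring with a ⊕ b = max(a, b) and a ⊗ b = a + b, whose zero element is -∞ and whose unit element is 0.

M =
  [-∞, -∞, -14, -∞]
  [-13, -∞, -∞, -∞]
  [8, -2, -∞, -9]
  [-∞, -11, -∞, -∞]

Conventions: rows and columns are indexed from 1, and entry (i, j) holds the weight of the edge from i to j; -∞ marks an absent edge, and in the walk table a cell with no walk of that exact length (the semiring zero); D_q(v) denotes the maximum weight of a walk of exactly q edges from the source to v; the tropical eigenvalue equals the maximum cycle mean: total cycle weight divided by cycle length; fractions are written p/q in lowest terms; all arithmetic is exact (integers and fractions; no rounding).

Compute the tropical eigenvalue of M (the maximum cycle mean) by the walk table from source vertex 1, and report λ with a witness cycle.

q=0: [0, -∞, -∞, -∞]
q=1: [-∞, -∞, -14, -∞]
q=2: [-6, -16, -∞, -23]
q=3: [-29, -34, -20, -∞]
q=4: [-12, -22, -43, -29]
Optimal cycle mean attained by: cycle 1->3->1, total (-14) + 8, length 2.
Answer: λ = -3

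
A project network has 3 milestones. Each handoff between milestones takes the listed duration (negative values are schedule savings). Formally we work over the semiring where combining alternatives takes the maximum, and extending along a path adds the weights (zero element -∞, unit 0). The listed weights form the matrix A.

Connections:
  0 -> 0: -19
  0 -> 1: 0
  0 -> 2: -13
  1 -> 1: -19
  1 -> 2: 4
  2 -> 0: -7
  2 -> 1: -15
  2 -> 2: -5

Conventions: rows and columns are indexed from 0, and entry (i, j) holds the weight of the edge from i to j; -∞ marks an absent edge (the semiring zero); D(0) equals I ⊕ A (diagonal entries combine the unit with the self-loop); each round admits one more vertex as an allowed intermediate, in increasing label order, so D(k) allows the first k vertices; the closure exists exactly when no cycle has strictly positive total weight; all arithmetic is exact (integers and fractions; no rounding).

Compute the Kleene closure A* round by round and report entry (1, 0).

D(0):
  [0, 0, -13]
  [-∞, 0, 4]
  [-7, -15, 0]
D(1):
  [0, 0, -13]
  [-∞, 0, 4]
  [-7, -7, 0]
D(2):
  [0, 0, 4]
  [-∞, 0, 4]
  [-7, -7, 0]
D(3):
  [0, 0, 4]
  [-3, 0, 4]
  [-7, -7, 0]
Answer: A*[1][0] = -3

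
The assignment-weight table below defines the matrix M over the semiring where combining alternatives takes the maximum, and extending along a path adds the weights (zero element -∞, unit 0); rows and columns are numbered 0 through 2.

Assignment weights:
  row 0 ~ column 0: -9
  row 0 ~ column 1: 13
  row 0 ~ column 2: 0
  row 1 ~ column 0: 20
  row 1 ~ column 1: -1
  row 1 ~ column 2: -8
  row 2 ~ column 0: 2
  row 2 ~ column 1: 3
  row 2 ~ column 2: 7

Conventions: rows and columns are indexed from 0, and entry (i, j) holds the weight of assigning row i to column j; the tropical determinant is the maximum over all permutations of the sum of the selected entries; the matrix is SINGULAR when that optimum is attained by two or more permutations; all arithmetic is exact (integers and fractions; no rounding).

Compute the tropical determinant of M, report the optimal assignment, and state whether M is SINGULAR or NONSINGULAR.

σ = (0, 1, 2): (-9) + (-1) + 7 = -3
σ = (0, 2, 1): (-9) + (-8) + 3 = -14
σ = (1, 0, 2): 13 + 20 + 7 = 40
σ = (1, 2, 0): 13 + (-8) + 2 = 7
σ = (2, 0, 1): 0 + 20 + 3 = 23
σ = (2, 1, 0): 0 + (-1) + 2 = 1
Optimal value attained by: σ = (1, 0, 2).
Answer: det⊕(M) = 40; verdict: NONSINGULAR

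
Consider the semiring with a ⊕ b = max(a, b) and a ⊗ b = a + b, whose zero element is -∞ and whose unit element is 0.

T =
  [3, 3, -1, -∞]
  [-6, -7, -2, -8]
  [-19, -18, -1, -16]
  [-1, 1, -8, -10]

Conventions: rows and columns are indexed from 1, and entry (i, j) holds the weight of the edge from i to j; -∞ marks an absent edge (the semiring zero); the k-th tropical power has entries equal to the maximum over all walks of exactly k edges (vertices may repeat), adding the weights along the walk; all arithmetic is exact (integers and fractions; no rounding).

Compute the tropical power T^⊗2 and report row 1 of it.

T^⊗2:
  [6, 6, 2, -5]
  [-3, -3, -3, -15]
  [-16, -15, -2, -17]
  [2, 2, -1, -7]
Answer: row 1 of T^⊗2 = [6, 6, 2, -5]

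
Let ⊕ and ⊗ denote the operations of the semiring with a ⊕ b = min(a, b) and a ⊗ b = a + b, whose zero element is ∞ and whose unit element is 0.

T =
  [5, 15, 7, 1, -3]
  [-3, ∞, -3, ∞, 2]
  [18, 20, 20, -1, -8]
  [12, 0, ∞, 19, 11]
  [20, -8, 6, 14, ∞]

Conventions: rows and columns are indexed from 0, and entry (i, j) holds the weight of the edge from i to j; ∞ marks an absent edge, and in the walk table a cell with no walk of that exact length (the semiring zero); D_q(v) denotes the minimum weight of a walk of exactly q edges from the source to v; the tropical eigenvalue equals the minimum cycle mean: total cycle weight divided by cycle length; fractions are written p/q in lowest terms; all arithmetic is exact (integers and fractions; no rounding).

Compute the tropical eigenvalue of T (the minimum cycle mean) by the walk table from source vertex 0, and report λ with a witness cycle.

q=0: [0, ∞, ∞, ∞, ∞]
q=1: [5, 15, 7, 1, -3]
q=2: [10, -11, 3, 6, -1]
q=3: [-14, -9, -14, 2, -9]
q=4: [-12, -17, -12, -15, -22]
q=5: [-20, -30, -20, -13, -20]
Optimal cycle mean attained by: cycle 1->2->4->1, total (-3) + (-8) + (-8), length 3.
Answer: λ = -19/3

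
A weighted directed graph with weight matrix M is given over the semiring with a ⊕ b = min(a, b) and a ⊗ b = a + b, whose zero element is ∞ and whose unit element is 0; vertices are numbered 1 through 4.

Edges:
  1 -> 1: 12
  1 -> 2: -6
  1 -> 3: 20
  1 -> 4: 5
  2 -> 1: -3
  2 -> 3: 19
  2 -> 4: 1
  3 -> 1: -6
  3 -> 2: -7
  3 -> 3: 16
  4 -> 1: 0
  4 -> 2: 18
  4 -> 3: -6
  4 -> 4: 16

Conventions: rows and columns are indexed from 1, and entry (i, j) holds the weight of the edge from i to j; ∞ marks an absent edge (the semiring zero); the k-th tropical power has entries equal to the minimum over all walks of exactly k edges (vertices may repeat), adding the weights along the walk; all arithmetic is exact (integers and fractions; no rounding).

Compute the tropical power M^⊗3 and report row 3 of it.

M^⊗2:
  [-9, 6, -1, -5]
  [1, -9, -5, 2]
  [-10, -12, 12, -6]
  [-12, -13, 10, 5]
M^⊗3:
  [-7, -15, -11, -4]
  [-12, -12, -4, -8]
  [-15, -16, -12, -11]
  [-16, -18, -1, -12]
Answer: row 3 of M^⊗3 = [-15, -16, -12, -11]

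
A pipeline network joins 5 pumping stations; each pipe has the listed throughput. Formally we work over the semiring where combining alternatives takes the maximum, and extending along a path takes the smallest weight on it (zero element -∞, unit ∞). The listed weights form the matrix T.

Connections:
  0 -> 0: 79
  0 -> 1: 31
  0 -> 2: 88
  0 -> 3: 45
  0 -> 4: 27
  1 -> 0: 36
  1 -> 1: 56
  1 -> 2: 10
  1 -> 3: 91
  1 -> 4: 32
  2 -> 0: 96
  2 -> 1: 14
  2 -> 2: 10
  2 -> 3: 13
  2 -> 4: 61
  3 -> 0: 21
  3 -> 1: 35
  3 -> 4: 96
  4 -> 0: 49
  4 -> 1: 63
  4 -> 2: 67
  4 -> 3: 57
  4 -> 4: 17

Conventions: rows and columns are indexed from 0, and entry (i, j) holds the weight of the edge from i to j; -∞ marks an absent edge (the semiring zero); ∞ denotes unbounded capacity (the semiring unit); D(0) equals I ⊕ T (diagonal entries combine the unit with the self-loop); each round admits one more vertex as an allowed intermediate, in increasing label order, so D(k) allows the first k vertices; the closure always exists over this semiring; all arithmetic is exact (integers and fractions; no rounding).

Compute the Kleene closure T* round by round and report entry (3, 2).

D(0):
  [∞, 31, 88, 45, 27]
  [36, ∞, 10, 91, 32]
  [96, 14, ∞, 13, 61]
  [21, 35, -∞, ∞, 96]
  [49, 63, 67, 57, ∞]
D(1):
  [∞, 31, 88, 45, 27]
  [36, ∞, 36, 91, 32]
  [96, 31, ∞, 45, 61]
  [21, 35, 21, ∞, 96]
  [49, 63, 67, 57, ∞]
D(2):
  [∞, 31, 88, 45, 31]
  [36, ∞, 36, 91, 32]
  [96, 31, ∞, 45, 61]
  [35, 35, 35, ∞, 96]
  [49, 63, 67, 63, ∞]
D(3):
  [∞, 31, 88, 45, 61]
  [36, ∞, 36, 91, 36]
  [96, 31, ∞, 45, 61]
  [35, 35, 35, ∞, 96]
  [67, 63, 67, 63, ∞]
D(4):
  [∞, 35, 88, 45, 61]
  [36, ∞, 36, 91, 91]
  [96, 35, ∞, 45, 61]
  [35, 35, 35, ∞, 96]
  [67, 63, 67, 63, ∞]
D(5):
  [∞, 61, 88, 61, 61]
  [67, ∞, 67, 91, 91]
  [96, 61, ∞, 61, 61]
  [67, 63, 67, ∞, 96]
  [67, 63, 67, 63, ∞]
Answer: T*[3][2] = 67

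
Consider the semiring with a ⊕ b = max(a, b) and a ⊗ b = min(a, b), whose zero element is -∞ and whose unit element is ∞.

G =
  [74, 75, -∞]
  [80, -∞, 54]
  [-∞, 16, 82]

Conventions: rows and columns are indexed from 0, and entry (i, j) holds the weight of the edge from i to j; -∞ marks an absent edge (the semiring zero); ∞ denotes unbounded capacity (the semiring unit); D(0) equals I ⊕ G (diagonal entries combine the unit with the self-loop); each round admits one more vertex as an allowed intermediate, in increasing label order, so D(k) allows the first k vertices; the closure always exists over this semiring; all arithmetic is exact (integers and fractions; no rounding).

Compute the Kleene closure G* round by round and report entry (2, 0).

D(0):
  [∞, 75, -∞]
  [80, ∞, 54]
  [-∞, 16, ∞]
D(1):
  [∞, 75, -∞]
  [80, ∞, 54]
  [-∞, 16, ∞]
D(2):
  [∞, 75, 54]
  [80, ∞, 54]
  [16, 16, ∞]
D(3):
  [∞, 75, 54]
  [80, ∞, 54]
  [16, 16, ∞]
Answer: G*[2][0] = 16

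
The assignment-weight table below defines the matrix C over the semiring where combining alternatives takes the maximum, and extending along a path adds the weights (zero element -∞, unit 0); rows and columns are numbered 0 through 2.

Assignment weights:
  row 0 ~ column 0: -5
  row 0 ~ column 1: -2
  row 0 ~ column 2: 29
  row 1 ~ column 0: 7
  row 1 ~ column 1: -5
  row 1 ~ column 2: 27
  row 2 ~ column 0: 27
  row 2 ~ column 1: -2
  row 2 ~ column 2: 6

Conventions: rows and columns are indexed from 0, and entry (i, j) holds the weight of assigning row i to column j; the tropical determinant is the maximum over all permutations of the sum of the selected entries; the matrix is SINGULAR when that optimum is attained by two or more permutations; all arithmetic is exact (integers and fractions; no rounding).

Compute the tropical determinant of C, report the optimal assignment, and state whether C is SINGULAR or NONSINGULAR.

σ = (0, 1, 2): (-5) + (-5) + 6 = -4
σ = (0, 2, 1): (-5) + 27 + (-2) = 20
σ = (1, 0, 2): (-2) + 7 + 6 = 11
σ = (1, 2, 0): (-2) + 27 + 27 = 52
σ = (2, 0, 1): 29 + 7 + (-2) = 34
σ = (2, 1, 0): 29 + (-5) + 27 = 51
Optimal value attained by: σ = (1, 2, 0).
Answer: det⊕(C) = 52; verdict: NONSINGULAR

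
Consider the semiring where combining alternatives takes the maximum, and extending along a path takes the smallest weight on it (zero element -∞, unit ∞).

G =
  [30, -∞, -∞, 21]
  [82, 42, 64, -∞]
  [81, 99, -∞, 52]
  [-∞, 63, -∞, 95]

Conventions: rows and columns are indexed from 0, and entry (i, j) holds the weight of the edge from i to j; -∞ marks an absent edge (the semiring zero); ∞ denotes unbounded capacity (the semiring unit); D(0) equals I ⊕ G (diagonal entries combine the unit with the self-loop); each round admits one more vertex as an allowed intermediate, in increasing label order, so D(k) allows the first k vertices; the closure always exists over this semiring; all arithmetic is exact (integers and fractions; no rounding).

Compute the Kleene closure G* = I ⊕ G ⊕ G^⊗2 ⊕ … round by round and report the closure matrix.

D(0):
  [∞, -∞, -∞, 21]
  [82, ∞, 64, -∞]
  [81, 99, ∞, 52]
  [-∞, 63, -∞, ∞]
D(1):
  [∞, -∞, -∞, 21]
  [82, ∞, 64, 21]
  [81, 99, ∞, 52]
  [-∞, 63, -∞, ∞]
D(2):
  [∞, -∞, -∞, 21]
  [82, ∞, 64, 21]
  [82, 99, ∞, 52]
  [63, 63, 63, ∞]
D(3):
  [∞, -∞, -∞, 21]
  [82, ∞, 64, 52]
  [82, 99, ∞, 52]
  [63, 63, 63, ∞]
D(4):
  [∞, 21, 21, 21]
  [82, ∞, 64, 52]
  [82, 99, ∞, 52]
  [63, 63, 63, ∞]
Answer: G* = [[∞, 21, 21, 21], [82, ∞, 64, 52], [82, 99, ∞, 52], [63, 63, 63, ∞]]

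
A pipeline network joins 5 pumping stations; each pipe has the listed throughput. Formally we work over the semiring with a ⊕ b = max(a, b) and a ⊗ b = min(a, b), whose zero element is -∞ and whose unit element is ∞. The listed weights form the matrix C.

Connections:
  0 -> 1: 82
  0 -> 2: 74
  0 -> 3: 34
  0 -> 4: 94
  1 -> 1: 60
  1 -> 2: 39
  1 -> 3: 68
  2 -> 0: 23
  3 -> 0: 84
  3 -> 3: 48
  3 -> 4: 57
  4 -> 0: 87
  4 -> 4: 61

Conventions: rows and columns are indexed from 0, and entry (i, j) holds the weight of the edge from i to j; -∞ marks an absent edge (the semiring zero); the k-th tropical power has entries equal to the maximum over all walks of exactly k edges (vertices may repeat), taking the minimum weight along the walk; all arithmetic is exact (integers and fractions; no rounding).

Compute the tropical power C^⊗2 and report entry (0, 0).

C^⊗2:
  [87, 60, 39, 68, 61]
  [68, 60, 39, 60, 57]
  [-∞, 23, 23, 23, 23]
  [57, 82, 74, 48, 84]
  [61, 82, 74, 34, 87]
Key observation: the optimum is the walk 0->4->0, with weight 94 min 87 = 87.
Optimal value attained by: walk 0->4->0.
Answer: (C^⊗2)[0][0] = 87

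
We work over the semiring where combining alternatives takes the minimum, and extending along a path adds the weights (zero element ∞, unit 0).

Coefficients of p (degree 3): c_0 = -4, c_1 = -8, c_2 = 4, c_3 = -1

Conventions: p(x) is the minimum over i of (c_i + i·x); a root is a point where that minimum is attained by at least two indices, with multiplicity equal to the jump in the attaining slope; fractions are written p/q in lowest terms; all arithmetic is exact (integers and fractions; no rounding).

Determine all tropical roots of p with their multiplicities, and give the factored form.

hull edge (i=0, c=-4) to (i=1, c=-8): slope -4, span 1
hull edge (i=1, c=-8) to (i=3, c=-1): slope 7/2, span 2
Factored form: p(x) = -1 ⊗ (x ⊕ (-7/2)) ⊗ (x ⊕ (-7/2)) ⊗ (x ⊕ 4)
Answer: roots = -7/2 (mult 2), 4 (mult 1)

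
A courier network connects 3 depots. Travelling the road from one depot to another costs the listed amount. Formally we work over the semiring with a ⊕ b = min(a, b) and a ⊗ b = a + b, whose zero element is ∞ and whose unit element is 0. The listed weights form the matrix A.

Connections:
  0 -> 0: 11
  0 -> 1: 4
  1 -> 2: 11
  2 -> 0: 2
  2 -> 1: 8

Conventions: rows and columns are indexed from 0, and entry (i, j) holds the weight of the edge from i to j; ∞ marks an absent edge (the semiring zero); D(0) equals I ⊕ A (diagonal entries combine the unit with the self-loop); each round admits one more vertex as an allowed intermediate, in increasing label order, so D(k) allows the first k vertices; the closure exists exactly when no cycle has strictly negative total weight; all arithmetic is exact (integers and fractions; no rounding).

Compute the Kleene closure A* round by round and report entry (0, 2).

D(0):
  [0, 4, ∞]
  [∞, 0, 11]
  [2, 8, 0]
D(1):
  [0, 4, ∞]
  [∞, 0, 11]
  [2, 6, 0]
D(2):
  [0, 4, 15]
  [∞, 0, 11]
  [2, 6, 0]
D(3):
  [0, 4, 15]
  [13, 0, 11]
  [2, 6, 0]
Answer: A*[0][2] = 15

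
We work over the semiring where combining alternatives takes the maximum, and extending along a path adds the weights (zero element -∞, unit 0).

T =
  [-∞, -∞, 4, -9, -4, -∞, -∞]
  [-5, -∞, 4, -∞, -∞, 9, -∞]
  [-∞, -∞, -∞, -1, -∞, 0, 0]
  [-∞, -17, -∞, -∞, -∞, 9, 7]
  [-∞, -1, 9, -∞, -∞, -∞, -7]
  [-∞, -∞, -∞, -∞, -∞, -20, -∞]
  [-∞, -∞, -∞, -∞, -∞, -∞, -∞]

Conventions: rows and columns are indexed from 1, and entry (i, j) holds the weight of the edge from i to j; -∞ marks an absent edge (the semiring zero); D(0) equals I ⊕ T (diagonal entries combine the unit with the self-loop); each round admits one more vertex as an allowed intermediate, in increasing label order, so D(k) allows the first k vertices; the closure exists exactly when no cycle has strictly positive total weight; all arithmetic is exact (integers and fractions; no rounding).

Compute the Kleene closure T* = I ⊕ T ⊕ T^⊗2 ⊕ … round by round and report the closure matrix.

D(0):
  [0, -∞, 4, -9, -4, -∞, -∞]
  [-5, 0, 4, -∞, -∞, 9, -∞]
  [-∞, -∞, 0, -1, -∞, 0, 0]
  [-∞, -17, -∞, 0, -∞, 9, 7]
  [-∞, -1, 9, -∞, 0, -∞, -7]
  [-∞, -∞, -∞, -∞, -∞, 0, -∞]
  [-∞, -∞, -∞, -∞, -∞, -∞, 0]
D(1):
  [0, -∞, 4, -9, -4, -∞, -∞]
  [-5, 0, 4, -14, -9, 9, -∞]
  [-∞, -∞, 0, -1, -∞, 0, 0]
  [-∞, -17, -∞, 0, -∞, 9, 7]
  [-∞, -1, 9, -∞, 0, -∞, -7]
  [-∞, -∞, -∞, -∞, -∞, 0, -∞]
  [-∞, -∞, -∞, -∞, -∞, -∞, 0]
D(2):
  [0, -∞, 4, -9, -4, -∞, -∞]
  [-5, 0, 4, -14, -9, 9, -∞]
  [-∞, -∞, 0, -1, -∞, 0, 0]
  [-22, -17, -13, 0, -26, 9, 7]
  [-6, -1, 9, -15, 0, 8, -7]
  [-∞, -∞, -∞, -∞, -∞, 0, -∞]
  [-∞, -∞, -∞, -∞, -∞, -∞, 0]
D(3):
  [0, -∞, 4, 3, -4, 4, 4]
  [-5, 0, 4, 3, -9, 9, 4]
  [-∞, -∞, 0, -1, -∞, 0, 0]
  [-22, -17, -13, 0, -26, 9, 7]
  [-6, -1, 9, 8, 0, 9, 9]
  [-∞, -∞, -∞, -∞, -∞, 0, -∞]
  [-∞, -∞, -∞, -∞, -∞, -∞, 0]
D(4):
  [0, -14, 4, 3, -4, 12, 10]
  [-5, 0, 4, 3, -9, 12, 10]
  [-23, -18, 0, -1, -27, 8, 6]
  [-22, -17, -13, 0, -26, 9, 7]
  [-6, -1, 9, 8, 0, 17, 15]
  [-∞, -∞, -∞, -∞, -∞, 0, -∞]
  [-∞, -∞, -∞, -∞, -∞, -∞, 0]
D(5):
  [0, -5, 5, 4, -4, 13, 11]
  [-5, 0, 4, 3, -9, 12, 10]
  [-23, -18, 0, -1, -27, 8, 6]
  [-22, -17, -13, 0, -26, 9, 7]
  [-6, -1, 9, 8, 0, 17, 15]
  [-∞, -∞, -∞, -∞, -∞, 0, -∞]
  [-∞, -∞, -∞, -∞, -∞, -∞, 0]
D(6):
  [0, -5, 5, 4, -4, 13, 11]
  [-5, 0, 4, 3, -9, 12, 10]
  [-23, -18, 0, -1, -27, 8, 6]
  [-22, -17, -13, 0, -26, 9, 7]
  [-6, -1, 9, 8, 0, 17, 15]
  [-∞, -∞, -∞, -∞, -∞, 0, -∞]
  [-∞, -∞, -∞, -∞, -∞, -∞, 0]
D(7):
  [0, -5, 5, 4, -4, 13, 11]
  [-5, 0, 4, 3, -9, 12, 10]
  [-23, -18, 0, -1, -27, 8, 6]
  [-22, -17, -13, 0, -26, 9, 7]
  [-6, -1, 9, 8, 0, 17, 15]
  [-∞, -∞, -∞, -∞, -∞, 0, -∞]
  [-∞, -∞, -∞, -∞, -∞, -∞, 0]
Answer: T* = [[0, -5, 5, 4, -4, 13, 11], [-5, 0, 4, 3, -9, 12, 10], [-23, -18, 0, -1, -27, 8, 6], [-22, -17, -13, 0, -26, 9, 7], [-6, -1, 9, 8, 0, 17, 15], [-∞, -∞, -∞, -∞, -∞, 0, -∞], [-∞, -∞, -∞, -∞, -∞, -∞, 0]]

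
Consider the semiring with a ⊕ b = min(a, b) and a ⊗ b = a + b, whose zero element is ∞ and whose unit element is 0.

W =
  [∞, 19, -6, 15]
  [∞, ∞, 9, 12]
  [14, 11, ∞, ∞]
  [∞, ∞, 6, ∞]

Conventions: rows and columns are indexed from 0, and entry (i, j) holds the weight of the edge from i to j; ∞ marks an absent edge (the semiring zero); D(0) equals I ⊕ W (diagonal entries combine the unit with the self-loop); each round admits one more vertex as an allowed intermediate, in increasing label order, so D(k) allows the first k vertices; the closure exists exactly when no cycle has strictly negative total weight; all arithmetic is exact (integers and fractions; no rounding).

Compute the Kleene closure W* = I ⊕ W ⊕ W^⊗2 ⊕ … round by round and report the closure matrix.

D(0):
  [0, 19, -6, 15]
  [∞, 0, 9, 12]
  [14, 11, 0, ∞]
  [∞, ∞, 6, 0]
D(1):
  [0, 19, -6, 15]
  [∞, 0, 9, 12]
  [14, 11, 0, 29]
  [∞, ∞, 6, 0]
D(2):
  [0, 19, -6, 15]
  [∞, 0, 9, 12]
  [14, 11, 0, 23]
  [∞, ∞, 6, 0]
D(3):
  [0, 5, -6, 15]
  [23, 0, 9, 12]
  [14, 11, 0, 23]
  [20, 17, 6, 0]
D(4):
  [0, 5, -6, 15]
  [23, 0, 9, 12]
  [14, 11, 0, 23]
  [20, 17, 6, 0]
Answer: W* = [[0, 5, -6, 15], [23, 0, 9, 12], [14, 11, 0, 23], [20, 17, 6, 0]]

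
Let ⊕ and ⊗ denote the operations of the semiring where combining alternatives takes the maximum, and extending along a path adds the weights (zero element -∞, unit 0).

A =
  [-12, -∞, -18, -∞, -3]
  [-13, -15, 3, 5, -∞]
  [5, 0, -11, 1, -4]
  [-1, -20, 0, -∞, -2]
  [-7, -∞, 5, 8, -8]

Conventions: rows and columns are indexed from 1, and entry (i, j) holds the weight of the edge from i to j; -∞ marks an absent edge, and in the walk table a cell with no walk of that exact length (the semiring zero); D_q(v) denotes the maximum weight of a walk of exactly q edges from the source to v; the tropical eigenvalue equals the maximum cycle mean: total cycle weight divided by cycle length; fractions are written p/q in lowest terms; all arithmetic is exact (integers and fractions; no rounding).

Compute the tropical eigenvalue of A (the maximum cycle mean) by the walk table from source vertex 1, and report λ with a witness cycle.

q=0: [0, -∞, -∞, -∞, -∞]
q=1: [-12, -∞, -18, -∞, -3]
q=2: [-10, -18, 2, 5, -11]
q=3: [7, 2, 5, 3, 3]
q=4: [10, 5, 8, 11, 4]
q=5: [13, 8, 11, 12, 9]
Optimal cycle mean attained by: cycle 4->5->4, total (-2) + 8, length 2.
Answer: λ = 3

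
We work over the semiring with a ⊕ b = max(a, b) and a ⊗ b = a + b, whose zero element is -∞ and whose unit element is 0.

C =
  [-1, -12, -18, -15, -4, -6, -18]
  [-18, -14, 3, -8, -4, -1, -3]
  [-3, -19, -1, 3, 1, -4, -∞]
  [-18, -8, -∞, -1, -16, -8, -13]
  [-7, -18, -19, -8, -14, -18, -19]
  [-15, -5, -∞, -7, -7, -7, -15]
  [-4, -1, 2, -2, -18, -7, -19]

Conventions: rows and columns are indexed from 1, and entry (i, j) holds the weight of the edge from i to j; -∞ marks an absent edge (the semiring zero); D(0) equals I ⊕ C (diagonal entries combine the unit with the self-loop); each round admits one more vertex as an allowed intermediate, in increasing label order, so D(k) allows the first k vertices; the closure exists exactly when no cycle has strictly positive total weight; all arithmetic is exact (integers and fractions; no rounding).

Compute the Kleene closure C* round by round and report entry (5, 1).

D(0):
  [0, -12, -18, -15, -4, -6, -18]
  [-18, 0, 3, -8, -4, -1, -3]
  [-3, -19, 0, 3, 1, -4, -∞]
  [-18, -8, -∞, 0, -16, -8, -13]
  [-7, -18, -19, -8, 0, -18, -19]
  [-15, -5, -∞, -7, -7, 0, -15]
  [-4, -1, 2, -2, -18, -7, 0]
D(1):
  [0, -12, -18, -15, -4, -6, -18]
  [-18, 0, 3, -8, -4, -1, -3]
  [-3, -15, 0, 3, 1, -4, -21]
  [-18, -8, -36, 0, -16, -8, -13]
  [-7, -18, -19, -8, 0, -13, -19]
  [-15, -5, -33, -7, -7, 0, -15]
  [-4, -1, 2, -2, -8, -7, 0]
D(2):
  [0, -12, -9, -15, -4, -6, -15]
  [-18, 0, 3, -8, -4, -1, -3]
  [-3, -15, 0, 3, 1, -4, -18]
  [-18, -8, -5, 0, -12, -8, -11]
  [-7, -18, -15, -8, 0, -13, -19]
  [-15, -5, -2, -7, -7, 0, -8]
  [-4, -1, 2, -2, -5, -2, 0]
D(3):
  [0, -12, -9, -6, -4, -6, -15]
  [0, 0, 3, 6, 4, -1, -3]
  [-3, -15, 0, 3, 1, -4, -18]
  [-8, -8, -5, 0, -4, -8, -11]
  [-7, -18, -15, -8, 0, -13, -19]
  [-5, -5, -2, 1, -1, 0, -8]
  [-1, -1, 2, 5, 3, -2, 0]
D(4):
  [0, -12, -9, -6, -4, -6, -15]
  [0, 0, 3, 6, 4, -1, -3]
  [-3, -5, 0, 3, 1, -4, -8]
  [-8, -8, -5, 0, -4, -8, -11]
  [-7, -16, -13, -8, 0, -13, -19]
  [-5, -5, -2, 1, -1, 0, -8]
  [-1, -1, 2, 5, 3, -2, 0]
D(5):
  [0, -12, -9, -6, -4, -6, -15]
  [0, 0, 3, 6, 4, -1, -3]
  [-3, -5, 0, 3, 1, -4, -8]
  [-8, -8, -5, 0, -4, -8, -11]
  [-7, -16, -13, -8, 0, -13, -19]
  [-5, -5, -2, 1, -1, 0, -8]
  [-1, -1, 2, 5, 3, -2, 0]
D(6):
  [0, -11, -8, -5, -4, -6, -14]
  [0, 0, 3, 6, 4, -1, -3]
  [-3, -5, 0, 3, 1, -4, -8]
  [-8, -8, -5, 0, -4, -8, -11]
  [-7, -16, -13, -8, 0, -13, -19]
  [-5, -5, -2, 1, -1, 0, -8]
  [-1, -1, 2, 5, 3, -2, 0]
D(7):
  [0, -11, -8, -5, -4, -6, -14]
  [0, 0, 3, 6, 4, -1, -3]
  [-3, -5, 0, 3, 1, -4, -8]
  [-8, -8, -5, 0, -4, -8, -11]
  [-7, -16, -13, -8, 0, -13, -19]
  [-5, -5, -2, 1, -1, 0, -8]
  [-1, -1, 2, 5, 3, -2, 0]
Answer: C*[5][1] = -7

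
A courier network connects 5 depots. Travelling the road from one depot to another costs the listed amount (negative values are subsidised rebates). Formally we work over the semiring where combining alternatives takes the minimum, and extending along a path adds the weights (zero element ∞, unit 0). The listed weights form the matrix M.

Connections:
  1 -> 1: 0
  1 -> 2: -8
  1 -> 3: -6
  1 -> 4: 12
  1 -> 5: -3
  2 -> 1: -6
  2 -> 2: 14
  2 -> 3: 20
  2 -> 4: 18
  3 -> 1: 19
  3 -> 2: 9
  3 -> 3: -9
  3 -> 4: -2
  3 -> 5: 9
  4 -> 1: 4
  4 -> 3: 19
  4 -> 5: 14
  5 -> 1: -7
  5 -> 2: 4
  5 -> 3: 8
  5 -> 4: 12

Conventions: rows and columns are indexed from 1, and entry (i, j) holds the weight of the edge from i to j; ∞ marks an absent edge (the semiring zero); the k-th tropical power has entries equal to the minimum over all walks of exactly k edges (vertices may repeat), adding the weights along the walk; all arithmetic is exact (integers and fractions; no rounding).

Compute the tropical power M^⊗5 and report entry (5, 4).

M^⊗2:
  [-14, -8, -15, -8, -3]
  [-6, -14, -12, 6, -9]
  [2, 0, -18, -11, 0]
  [4, -4, -2, 16, 1]
  [-7, -15, -13, 5, -10]
M^⊗3:
  [-14, -22, -24, -17, -17]
  [-20, -14, -21, -14, -9]
  [-7, -9, -27, -20, -9]
  [-10, -4, -11, -4, 1]
  [-21, -15, -22, -15, -10]
M^⊗4:
  [-28, -22, -33, -26, -17]
  [-20, -28, -30, -23, -23]
  [-16, -18, -36, -29, -18]
  [-10, -18, -20, -13, -13]
  [-21, -29, -31, -24, -24]
M^⊗5:
  [-28, -36, -42, -35, -31]
  [-34, -28, -39, -32, -23]
  [-25, -27, -45, -38, -27]
  [-24, -18, -29, -22, -13]
  [-35, -29, -40, -33, -24]
Key observation: the optimum is the walk 5->1->3->3->3->4, with weight (-7) + (-6) + (-9) + (-9) + (-2) = -33.
Optimal value attained by: walk 5->1->3->3->3->4.
Answer: (M^⊗5)[5][4] = -33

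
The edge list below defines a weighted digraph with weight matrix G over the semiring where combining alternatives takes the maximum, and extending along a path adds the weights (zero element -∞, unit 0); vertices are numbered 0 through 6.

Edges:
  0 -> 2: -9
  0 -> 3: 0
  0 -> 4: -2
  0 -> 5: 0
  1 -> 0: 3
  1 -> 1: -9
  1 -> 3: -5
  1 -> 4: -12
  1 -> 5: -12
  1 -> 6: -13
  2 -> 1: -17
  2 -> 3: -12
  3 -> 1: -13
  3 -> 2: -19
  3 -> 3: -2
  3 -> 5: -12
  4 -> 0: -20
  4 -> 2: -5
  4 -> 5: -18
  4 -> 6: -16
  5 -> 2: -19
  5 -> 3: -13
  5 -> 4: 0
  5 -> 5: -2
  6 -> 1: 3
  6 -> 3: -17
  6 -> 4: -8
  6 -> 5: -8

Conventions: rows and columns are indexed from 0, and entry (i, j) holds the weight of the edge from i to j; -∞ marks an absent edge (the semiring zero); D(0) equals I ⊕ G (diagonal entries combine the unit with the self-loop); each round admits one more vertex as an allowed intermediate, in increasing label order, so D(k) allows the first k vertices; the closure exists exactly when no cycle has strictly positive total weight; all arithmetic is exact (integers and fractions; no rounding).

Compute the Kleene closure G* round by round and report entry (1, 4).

D(0):
  [0, -∞, -9, 0, -2, 0, -∞]
  [3, 0, -∞, -5, -12, -12, -13]
  [-∞, -17, 0, -12, -∞, -∞, -∞]
  [-∞, -13, -19, 0, -∞, -12, -∞]
  [-20, -∞, -5, -∞, 0, -18, -16]
  [-∞, -∞, -19, -13, 0, 0, -∞]
  [-∞, 3, -∞, -17, -8, -8, 0]
D(1):
  [0, -∞, -9, 0, -2, 0, -∞]
  [3, 0, -6, 3, 1, 3, -13]
  [-∞, -17, 0, -12, -∞, -∞, -∞]
  [-∞, -13, -19, 0, -∞, -12, -∞]
  [-20, -∞, -5, -20, 0, -18, -16]
  [-∞, -∞, -19, -13, 0, 0, -∞]
  [-∞, 3, -∞, -17, -8, -8, 0]
D(2):
  [0, -∞, -9, 0, -2, 0, -∞]
  [3, 0, -6, 3, 1, 3, -13]
  [-14, -17, 0, -12, -16, -14, -30]
  [-10, -13, -19, 0, -12, -10, -26]
  [-20, -∞, -5, -20, 0, -18, -16]
  [-∞, -∞, -19, -13, 0, 0, -∞]
  [6, 3, -3, 6, 4, 6, 0]
D(3):
  [0, -26, -9, 0, -2, 0, -39]
  [3, 0, -6, 3, 1, 3, -13]
  [-14, -17, 0, -12, -16, -14, -30]
  [-10, -13, -19, 0, -12, -10, -26]
  [-19, -22, -5, -17, 0, -18, -16]
  [-33, -36, -19, -13, 0, 0, -49]
  [6, 3, -3, 6, 4, 6, 0]
D(4):
  [0, -13, -9, 0, -2, 0, -26]
  [3, 0, -6, 3, 1, 3, -13]
  [-14, -17, 0, -12, -16, -14, -30]
  [-10, -13, -19, 0, -12, -10, -26]
  [-19, -22, -5, -17, 0, -18, -16]
  [-23, -26, -19, -13, 0, 0, -39]
  [6, 3, -3, 6, 4, 6, 0]
D(5):
  [0, -13, -7, 0, -2, 0, -18]
  [3, 0, -4, 3, 1, 3, -13]
  [-14, -17, 0, -12, -16, -14, -30]
  [-10, -13, -17, 0, -12, -10, -26]
  [-19, -22, -5, -17, 0, -18, -16]
  [-19, -22, -5, -13, 0, 0, -16]
  [6, 3, -1, 6, 4, 6, 0]
D(6):
  [0, -13, -5, 0, 0, 0, -16]
  [3, 0, -2, 3, 3, 3, -13]
  [-14, -17, 0, -12, -14, -14, -30]
  [-10, -13, -15, 0, -10, -10, -26]
  [-19, -22, -5, -17, 0, -18, -16]
  [-19, -22, -5, -13, 0, 0, -16]
  [6, 3, 1, 6, 6, 6, 0]
D(7):
  [0, -13, -5, 0, 0, 0, -16]
  [3, 0, -2, 3, 3, 3, -13]
  [-14, -17, 0, -12, -14, -14, -30]
  [-10, -13, -15, 0, -10, -10, -26]
  [-10, -13, -5, -10, 0, -10, -16]
  [-10, -13, -5, -10, 0, 0, -16]
  [6, 3, 1, 6, 6, 6, 0]
Answer: G*[1][4] = 3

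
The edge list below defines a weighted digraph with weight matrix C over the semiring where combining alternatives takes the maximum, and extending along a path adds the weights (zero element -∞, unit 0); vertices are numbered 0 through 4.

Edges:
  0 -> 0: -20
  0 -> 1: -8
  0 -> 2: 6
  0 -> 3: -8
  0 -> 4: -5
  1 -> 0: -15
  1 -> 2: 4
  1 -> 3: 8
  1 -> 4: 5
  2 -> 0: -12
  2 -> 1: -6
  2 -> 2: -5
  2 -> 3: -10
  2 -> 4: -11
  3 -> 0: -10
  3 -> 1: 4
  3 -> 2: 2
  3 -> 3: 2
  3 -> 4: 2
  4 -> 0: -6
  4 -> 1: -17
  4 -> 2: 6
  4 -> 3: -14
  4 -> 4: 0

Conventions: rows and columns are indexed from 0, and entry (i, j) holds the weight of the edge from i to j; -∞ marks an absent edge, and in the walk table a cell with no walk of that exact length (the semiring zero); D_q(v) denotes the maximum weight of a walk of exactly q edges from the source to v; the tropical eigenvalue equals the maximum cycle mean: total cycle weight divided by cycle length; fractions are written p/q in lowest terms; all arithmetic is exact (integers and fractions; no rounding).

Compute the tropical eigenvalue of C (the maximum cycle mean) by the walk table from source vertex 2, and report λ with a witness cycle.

q=0: [-∞, -∞, 0, -∞, -∞]
q=1: [-12, -6, -5, -10, -11]
q=2: [-17, -6, -2, 2, -1]
q=3: [-7, 6, 5, 4, 4]
q=4: [-2, 8, 10, 14, 11]
q=5: [5, 18, 17, 16, 16]
Optimal cycle mean attained by: cycle 1->3->1, total 8 + 4, length 2.
Answer: λ = 6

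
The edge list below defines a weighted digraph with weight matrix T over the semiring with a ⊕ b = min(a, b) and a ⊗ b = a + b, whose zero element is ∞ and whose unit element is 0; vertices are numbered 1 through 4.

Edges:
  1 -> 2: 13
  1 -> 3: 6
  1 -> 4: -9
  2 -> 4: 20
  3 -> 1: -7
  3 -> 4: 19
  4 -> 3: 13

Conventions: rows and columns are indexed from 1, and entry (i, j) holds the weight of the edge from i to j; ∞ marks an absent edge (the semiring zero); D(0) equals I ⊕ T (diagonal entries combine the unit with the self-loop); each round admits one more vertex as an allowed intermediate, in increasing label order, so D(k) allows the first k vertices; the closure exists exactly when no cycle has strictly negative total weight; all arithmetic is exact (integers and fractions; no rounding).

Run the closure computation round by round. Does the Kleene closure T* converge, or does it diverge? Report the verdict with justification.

D(0):
  [0, 13, 6, -9]
  [∞, 0, ∞, 20]
  [-7, ∞, 0, 19]
  [∞, ∞, 13, 0]
Detection: at round 1, diagonal entry (3, 3) turns strictly negative.
Key observation: the cycle 3->1->3 has total weight (-7) + 6, which is strictly negative.
Answer: DIVERGES — negative cycle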